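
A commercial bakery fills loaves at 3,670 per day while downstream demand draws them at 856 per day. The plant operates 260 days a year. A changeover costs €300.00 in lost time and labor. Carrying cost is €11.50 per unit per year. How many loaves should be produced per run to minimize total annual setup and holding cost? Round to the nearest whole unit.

Annual demand D = 856 × 260 = 222,560.
Production build-up factor (1 − d/p) = 1 − 856/3,670 = 0.7668.
Q* = √(2DS / (H(1 − d/p))) = √(2 × 222,560 × 300 / (11.5 × 0.7668)).
= √(133,536,000 / 8.8177) ≈ 3891.538.

Q* ≈ 3,892 loaves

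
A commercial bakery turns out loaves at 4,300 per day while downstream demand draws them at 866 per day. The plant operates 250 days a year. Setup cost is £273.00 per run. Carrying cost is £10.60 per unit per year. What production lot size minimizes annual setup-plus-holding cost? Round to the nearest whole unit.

Q* ≈ 3,737 loaves

Annual demand D = 866 × 250 = 216,500.
Production build-up factor (1 − d/p) = 1 − 866/4,300 = 0.7986.
Q* = √(2DS / (H(1 − d/p))) = √(2 × 216,500 × 273 / (10.6 × 0.7986)).
= √(118,209,000 / 8.4652) ≈ 3736.857.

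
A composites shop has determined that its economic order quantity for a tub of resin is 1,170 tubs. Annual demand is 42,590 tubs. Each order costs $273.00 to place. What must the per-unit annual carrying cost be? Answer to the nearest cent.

H ≈ $16.99

Invert the EOQ relation Q*² = 2DS/H.
From Q* = √(2DS/H): H = 2DS / Q*² = 2 × 42,590 × 273 / 1,170² = 16.9875.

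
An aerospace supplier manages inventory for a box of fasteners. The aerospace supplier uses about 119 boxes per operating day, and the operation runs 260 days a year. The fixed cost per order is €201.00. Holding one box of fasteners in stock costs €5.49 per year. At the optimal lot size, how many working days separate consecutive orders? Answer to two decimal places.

T ≈ 12.65 days

Annual demand D = 119 × 260 = 30,940.
The optimal lot size = √(2DS/H) = √(2 × 30,940 × 201 / 5.49) ≈ 1505.18.
Cycle time = Q*/D × 260 = 1505.18 / 30,940 × 260 ≈ 12.649 days.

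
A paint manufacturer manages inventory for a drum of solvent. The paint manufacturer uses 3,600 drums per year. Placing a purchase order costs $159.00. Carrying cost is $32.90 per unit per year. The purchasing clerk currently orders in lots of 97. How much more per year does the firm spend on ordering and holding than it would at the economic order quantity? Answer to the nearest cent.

Extra cost ≈ $1,359.59 per year

EOQ = √(2DS/H) = √(2 × 3,600 × 159 / 32.9) ≈ 186.54.
Cost at Q* = (D/Q*)S + (Q*/2)H = √(2DSH) ≈ $6,137.09.
Cost at Q = 97: (3,600/97)×159 + (97/2)×32.9 = $5,901.03 + $1,595.65 = $7,496.68.
Excess = $7,496.68 − $6,137.09 = $1,359.59.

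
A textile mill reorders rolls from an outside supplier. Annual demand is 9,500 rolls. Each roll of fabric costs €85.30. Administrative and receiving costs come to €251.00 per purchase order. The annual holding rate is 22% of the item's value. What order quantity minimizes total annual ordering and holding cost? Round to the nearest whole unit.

Q* ≈ 504 rolls

Holding cost H = 0.22 × €85.30 = €18.7660 per unit per year.
EOQ = √(2DS / H) = √(2 × 9,500 × 251 / 18.766).
= √(4,769,000 / 18.766) = √254,129.8092 ≈ 504.113.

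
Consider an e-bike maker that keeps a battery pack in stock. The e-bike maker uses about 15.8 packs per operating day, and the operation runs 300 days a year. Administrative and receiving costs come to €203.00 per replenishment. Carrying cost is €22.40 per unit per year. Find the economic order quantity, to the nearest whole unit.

Q* ≈ 293 packs

Annual demand D = 15.8 × 300 = 4,740.
EOQ = √(2DS / H) = √(2 × 4,740 × 203 / 22.4).
= √(1,924,440 / 22.4) = √85,912.5 ≈ 293.108.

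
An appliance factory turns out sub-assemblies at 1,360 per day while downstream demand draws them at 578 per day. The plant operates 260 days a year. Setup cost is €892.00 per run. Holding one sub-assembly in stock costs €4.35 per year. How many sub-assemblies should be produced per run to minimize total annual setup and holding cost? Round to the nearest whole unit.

Q* ≈ 10,353 sub-assemblies

Annual demand D = 578 × 260 = 150,280.
Production build-up factor (1 − d/p) = 1 − 578/1,360 = 0.5750.
Q* = √(2DS / (H(1 − d/p))) = √(2 × 150,280 × 892 / (4.35 × 0.5750)).
= √(268,099,520 / 2.5012) ≈ 10353.078.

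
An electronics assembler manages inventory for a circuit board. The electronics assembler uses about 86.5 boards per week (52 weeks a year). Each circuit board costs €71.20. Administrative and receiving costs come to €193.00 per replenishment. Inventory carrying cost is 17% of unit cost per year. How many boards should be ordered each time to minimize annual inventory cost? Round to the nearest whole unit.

Annual demand D = 86.5 × 52 = 4,498.
Holding cost H = 0.17 × €71.20 = €12.1040 per unit per year.
EOQ = √(2DS / H) = √(2 × 4,498 × 193 / 12.104).
= √(1,736,228 / 12.104) = √143,442.4983 ≈ 378.738.

Q* ≈ 379 boards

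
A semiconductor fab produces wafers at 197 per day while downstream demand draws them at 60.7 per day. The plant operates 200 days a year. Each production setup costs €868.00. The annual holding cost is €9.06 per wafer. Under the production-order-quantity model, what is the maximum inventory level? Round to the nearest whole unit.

Annual demand D = 60.7 × 200 = 12,140.
Production build-up factor (1 − d/p) = 1 − 60.7/197 = 0.6919.
Q* = √(2DS / (H(1 − d/p))) = √(2 × 12,140 × 868 / (9.06 × 0.6919)).
= √(21,075,040 / 6.2684) ≈ 1833.603.
Maximum inventory = Q*(1 − d/p) = 1833.603 × 0.6919 ≈ 1268.630.

I_max ≈ 1,269 wafers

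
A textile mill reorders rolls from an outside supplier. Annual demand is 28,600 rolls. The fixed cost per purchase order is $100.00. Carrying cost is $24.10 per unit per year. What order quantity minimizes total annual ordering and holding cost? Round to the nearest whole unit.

Q* ≈ 487 rolls

EOQ = √(2DS / H) = √(2 × 28,600 × 100 / 24.1).
= √(5,720,000 / 24.1) = √237,344.3983 ≈ 487.180.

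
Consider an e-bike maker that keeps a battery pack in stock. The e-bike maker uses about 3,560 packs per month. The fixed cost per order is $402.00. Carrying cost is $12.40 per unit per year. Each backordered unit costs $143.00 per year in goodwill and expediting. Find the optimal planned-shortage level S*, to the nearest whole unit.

Annual demand D = 3,560 × 12 = 42,720.
With planned backorders, Q* = √(2DS/H) · √((H+B)/B).
√(2DS/H) = √(2 × 42,720 × 402 / 12.4) = 1664.305.
√((H+B)/B) = √((12.4+143)/143) = 1.0425.
Q* ≈ 1734.963.
S* = Q* · H/(H+B) = 1734.963 × 12.4/155.4 ≈ 138.440.

S* ≈ 138 packs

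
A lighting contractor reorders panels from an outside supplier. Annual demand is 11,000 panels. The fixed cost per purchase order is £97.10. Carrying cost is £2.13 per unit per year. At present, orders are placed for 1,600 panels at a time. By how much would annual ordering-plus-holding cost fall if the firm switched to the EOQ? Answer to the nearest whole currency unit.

Extra cost ≈ £238 per year

EOQ = √(2DS/H) = √(2 × 11,000 × 97.1 / 2.13) ≈ 1001.45.
Cost at Q* = (D/Q*)S + (Q*/2)H = √(2DSH) ≈ £2,133.10.
Cost at Q = 1,600: (11,000/1,600)×97.1 + (1,600/2)×2.13 = £667.56 + £1,704.00 = £2,371.56.
Excess = £2,371.56 − £2,133.10 = £238.46.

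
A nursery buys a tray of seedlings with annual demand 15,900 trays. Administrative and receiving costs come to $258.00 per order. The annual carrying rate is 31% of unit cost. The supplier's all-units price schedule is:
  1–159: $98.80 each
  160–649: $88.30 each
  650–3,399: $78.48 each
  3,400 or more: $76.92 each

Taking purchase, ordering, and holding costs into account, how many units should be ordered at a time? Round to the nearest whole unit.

Q* ≈ 650 trays

Holding cost per unit per year at price C is H = 0.31·C.
Candidates are each tier's EOQ (if it falls in that tier) and each price-break quantity.
Tier 1 ($98.80): EOQ = 517.6 exceeds tier's upper bound 159, so this tier is dominated.
EOQ at $88.30 = 547.5 (feasible in tier 2): TC = 15,900×$88.30 + (15,900/547.5)×258 + (547.5/2)×0.31×$88.30 = $1,418,955.96.
EOQ at $78.48 = 580.7 < 650, so use break Q=650: TC = 15,900×$78.48 + (15,900/650.0)×258 + (650.0/2)×0.31×$78.48 = $1,262,049.94.
EOQ at $76.92 = 586.6 < 3400, so use break Q=3400: TC = 15,900×$76.92 + (15,900/3400.0)×258 + (3400.0/2)×0.31×$76.92 = $1,264,771.37.
Lowest total cost is $1,262,049.94 at Q = 650.0.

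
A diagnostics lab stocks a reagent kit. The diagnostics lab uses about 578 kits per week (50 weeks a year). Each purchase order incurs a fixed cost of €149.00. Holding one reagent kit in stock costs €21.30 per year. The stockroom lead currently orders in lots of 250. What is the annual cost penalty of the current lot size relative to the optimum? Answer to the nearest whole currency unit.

Extra cost ≈ €6,343 per year

Annual demand D = 578 × 50 = 28,900.
EOQ = √(2DS/H) = √(2 × 28,900 × 149 / 21.3) ≈ 635.87.
Cost at Q* = (D/Q*)S + (Q*/2)H = √(2DSH) ≈ €13,544.00.
Cost at Q = 250: (28,900/250)×149 + (250/2)×21.3 = €17,224.40 + €2,662.50 = €19,886.90.
Excess = €19,886.90 − €13,544.00 = €6,342.90.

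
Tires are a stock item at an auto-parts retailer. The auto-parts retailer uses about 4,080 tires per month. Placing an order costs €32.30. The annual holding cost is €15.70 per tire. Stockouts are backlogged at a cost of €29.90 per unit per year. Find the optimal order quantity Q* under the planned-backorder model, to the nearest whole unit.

Q* ≈ 554 tires

Annual demand D = 4,080 × 12 = 48,960.
With planned backorders, Q* = √(2DS/H) · √((H+B)/B).
√(2DS/H) = √(2 × 48,960 × 32.3 / 15.7) = 448.835.
√((H+B)/B) = √((15.7+29.9)/29.9) = 1.2349.
Q* ≈ 554.286.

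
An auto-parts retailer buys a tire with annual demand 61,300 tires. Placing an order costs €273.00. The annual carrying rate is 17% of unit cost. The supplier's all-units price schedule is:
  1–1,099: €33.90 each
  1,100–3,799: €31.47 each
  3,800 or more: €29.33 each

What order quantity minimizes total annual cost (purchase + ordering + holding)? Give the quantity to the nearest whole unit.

Holding cost per unit per year at price C is H = 0.17·C.
For each price level, check whether its EOQ is feasible; otherwise the best quantity at that price is the breakpoint.
Tier 1 (€33.90): EOQ = 2409.9 exceeds tier's upper bound 1099, so this tier is dominated.
EOQ at €31.47 = 2501.2 (feasible in tier 2): TC = 61,300×€31.47 + (61,300/2501.2)×273 + (2501.2/2)×0.17×€31.47 = €1,942,492.33.
EOQ at €29.33 = 2590.9 < 3800, so use break Q=3800: TC = 61,300×€29.33 + (61,300/3800.0)×273 + (3800.0/2)×0.17×€29.33 = €1,811,806.51.
Lowest total cost is €1,811,806.51 at Q = 3800.0.

Q* ≈ 3,800 tires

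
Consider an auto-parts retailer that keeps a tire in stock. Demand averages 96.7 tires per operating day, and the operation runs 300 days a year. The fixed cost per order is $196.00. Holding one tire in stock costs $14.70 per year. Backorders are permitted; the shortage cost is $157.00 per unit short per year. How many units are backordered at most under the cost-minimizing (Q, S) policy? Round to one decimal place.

Annual demand D = 96.7 × 300 = 29,010.
With planned backorders, Q* = √(2DS/H) · √((H+B)/B).
√(2DS/H) = √(2 × 29,010 × 196 / 14.7) = 879.545.
√((H+B)/B) = √((14.7+157)/157) = 1.0458.
Q* ≈ 919.800.
S* = Q* · H/(H+B) = 919.800 × 14.7/171.7 ≈ 78.748.

S* ≈ 78.7 tires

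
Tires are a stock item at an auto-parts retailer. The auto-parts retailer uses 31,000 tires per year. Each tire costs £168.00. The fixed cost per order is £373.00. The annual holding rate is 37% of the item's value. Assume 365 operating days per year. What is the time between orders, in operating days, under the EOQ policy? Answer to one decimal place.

T ≈ 7.2 days

Holding cost H = 0.37 × £168.00 = £62.1600 per unit per year.
EOQ = √(2DS/H) = √(2 × 31,000 × 373 / 62.16) ≈ 609.95.
Cycle time = Q*/D × 365 = 609.95 / 31,000 × 365 ≈ 7.182 days.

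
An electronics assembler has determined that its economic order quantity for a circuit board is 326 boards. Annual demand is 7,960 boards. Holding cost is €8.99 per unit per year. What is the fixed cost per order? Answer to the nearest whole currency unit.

Squaring Q* = √(2DS/H) gives Q*² = 2DS/H.
From Q* = √(2DS/H): S = Q*²H / (2D) = 326² × 8.99 / (2 × 7,960) = 60.0139.

S ≈ €60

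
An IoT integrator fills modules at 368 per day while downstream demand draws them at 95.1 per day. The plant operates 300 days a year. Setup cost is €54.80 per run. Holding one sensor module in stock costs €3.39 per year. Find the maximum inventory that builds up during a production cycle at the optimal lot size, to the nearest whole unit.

I_max ≈ 827 modules

Annual demand D = 95.1 × 300 = 28,530.
Production build-up factor (1 − d/p) = 1 − 95.1/368 = 0.7416.
Q* = √(2DS / (H(1 − d/p))) = √(2 × 28,530 × 54.8 / (3.39 × 0.7416)).
= √(3,126,888 / 2.5139) ≈ 1115.266.
Maximum inventory = Q*(1 − d/p) = 1115.266 × 0.7416 ≈ 827.055.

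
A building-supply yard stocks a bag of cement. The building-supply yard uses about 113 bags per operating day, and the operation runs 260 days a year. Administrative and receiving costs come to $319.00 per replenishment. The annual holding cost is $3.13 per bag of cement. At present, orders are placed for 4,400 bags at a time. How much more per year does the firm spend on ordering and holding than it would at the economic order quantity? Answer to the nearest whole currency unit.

Annual demand D = 113 × 260 = 29,380.
EOQ = √(2DS/H) = √(2 × 29,380 × 319 / 3.13) ≈ 2447.17.
Cost at Q* = (D/Q*)S + (Q*/2)H = √(2DSH) ≈ $7,659.64.
Cost at Q = 4,400: (29,380/4,400)×319 + (4,400/2)×3.13 = $2,130.05 + $6,886.00 = $9,016.05.
Excess = $9,016.05 − $7,659.64 = $1,356.41.

Extra cost ≈ $1,356 per year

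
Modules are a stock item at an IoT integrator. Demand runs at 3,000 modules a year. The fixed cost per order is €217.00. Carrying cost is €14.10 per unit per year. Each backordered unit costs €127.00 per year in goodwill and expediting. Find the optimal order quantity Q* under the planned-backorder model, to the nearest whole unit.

Q* ≈ 320 modules

With planned backorders, Q* = √(2DS/H) · √((H+B)/B).
√(2DS/H) = √(2 × 3,000 × 217 / 14.1) = 303.876.
√((H+B)/B) = √((14.1+127)/127) = 1.0541.
Q* ≈ 320.300.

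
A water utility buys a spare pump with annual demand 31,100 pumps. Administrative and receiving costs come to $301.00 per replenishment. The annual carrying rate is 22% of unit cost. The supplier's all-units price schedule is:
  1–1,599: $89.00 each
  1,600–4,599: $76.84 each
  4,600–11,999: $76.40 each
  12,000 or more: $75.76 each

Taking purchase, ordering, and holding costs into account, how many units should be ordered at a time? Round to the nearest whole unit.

Q* ≈ 1,600 pumps

Holding cost per unit per year at price C is H = 0.22·C.
For each price level, check whether its EOQ is feasible; otherwise the best quantity at that price is the breakpoint.
EOQ at $89.00 = 977.8 (feasible in tier 1): TC = 31,100×$89.00 + (31,100/977.8)×301 + (977.8/2)×0.22×$89.00 = $2,787,046.30.
EOQ at $76.84 = 1052.4 < 1600, so use break Q=1600: TC = 31,100×$76.84 + (31,100/1600.0)×301 + (1600.0/2)×0.22×$76.84 = $2,409,098.53.
EOQ at $76.40 = 1055.4 < 4600, so use break Q=4600: TC = 31,100×$76.40 + (31,100/4600.0)×301 + (4600.0/2)×0.22×$76.40 = $2,416,733.42.
EOQ at $75.76 = 1059.9 < 12000, so use break Q=12000: TC = 31,100×$75.76 + (31,100/12000.0)×301 + (12000.0/2)×0.22×$75.76 = $2,456,919.29.
Lowest total cost is $2,409,098.53 at Q = 1600.0.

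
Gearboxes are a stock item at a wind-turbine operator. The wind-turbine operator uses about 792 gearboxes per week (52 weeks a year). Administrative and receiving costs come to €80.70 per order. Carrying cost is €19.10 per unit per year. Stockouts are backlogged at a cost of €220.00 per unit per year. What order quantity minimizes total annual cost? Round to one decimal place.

Q* ≈ 615.0 gearboxes

Annual demand D = 792 × 52 = 41,184.
With planned backorders, Q* = √(2DS/H) · √((H+B)/B).
√(2DS/H) = √(2 × 41,184 × 80.7 / 19.1) = 589.928.
√((H+B)/B) = √((19.1+220)/220) = 1.0425.
Q* ≈ 615.004.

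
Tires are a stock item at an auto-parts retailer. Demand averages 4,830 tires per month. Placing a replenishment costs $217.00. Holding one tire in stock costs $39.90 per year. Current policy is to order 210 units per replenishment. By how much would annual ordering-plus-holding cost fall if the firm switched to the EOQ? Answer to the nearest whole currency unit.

Extra cost ≈ $32,401 per year

Annual demand D = 4,830 × 12 = 57,960.
EOQ = √(2DS/H) = √(2 × 57,960 × 217 / 39.9) ≈ 794.00.
Cost at Q* = (D/Q*)S + (Q*/2)H = √(2DSH) ≈ $31,680.75.
Cost at Q = 210: (57,960/210)×217 + (210/2)×39.9 = $59,892.00 + $4,189.50 = $64,081.50.
Excess = $64,081.50 − $31,680.75 = $32,400.75.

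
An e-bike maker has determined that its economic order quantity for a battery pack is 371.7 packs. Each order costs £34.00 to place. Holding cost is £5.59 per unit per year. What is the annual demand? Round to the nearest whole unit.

The basic EOQ model gives Q* = √(2DS/H); rearrange for the unknown.
From Q* = √(2DS/H): D = Q*²H / (2S) = 371.7² × 5.59 / (2 × 34) = 11357.638.

D ≈ 11,358 packs per year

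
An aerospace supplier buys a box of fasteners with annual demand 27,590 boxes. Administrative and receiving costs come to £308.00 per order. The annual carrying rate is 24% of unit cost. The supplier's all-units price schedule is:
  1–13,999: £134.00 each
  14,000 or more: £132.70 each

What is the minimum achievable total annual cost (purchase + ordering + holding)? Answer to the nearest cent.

Holding cost per unit per year at price C is H = 0.24·C.
For each price level, check whether its EOQ is feasible; otherwise the best quantity at that price is the breakpoint.
EOQ at £134.00 = 727.0 (feasible in tier 1): TC = 27,590×£134.00 + (27,590/727.0)×308 + (727.0/2)×0.24×£134.00 = £3,720,438.91.
EOQ at £132.70 = 730.5 < 14000, so use break Q=14000: TC = 27,590×£132.70 + (27,590/14000.0)×308 + (14000.0/2)×0.24×£132.70 = £3,884,735.98.
Lowest total cost among the candidates is at Q = 727.0.

TC* ≈ £3,720,438.91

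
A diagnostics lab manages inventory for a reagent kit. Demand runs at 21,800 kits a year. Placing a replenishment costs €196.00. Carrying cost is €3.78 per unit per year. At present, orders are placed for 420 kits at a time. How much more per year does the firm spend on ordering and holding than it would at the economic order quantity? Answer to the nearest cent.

EOQ = √(2DS/H) = √(2 × 21,800 × 196 / 3.78) ≈ 1503.58.
Cost at Q* = (D/Q*)S + (Q*/2)H = √(2DSH) ≈ €5,683.52.
Cost at Q = 420: (21,800/420)×196 + (420/2)×3.78 = €10,173.33 + €793.80 = €10,967.13.
Excess = €10,967.13 − €5,683.52 = €5,283.62.

Extra cost ≈ €5,283.62 per year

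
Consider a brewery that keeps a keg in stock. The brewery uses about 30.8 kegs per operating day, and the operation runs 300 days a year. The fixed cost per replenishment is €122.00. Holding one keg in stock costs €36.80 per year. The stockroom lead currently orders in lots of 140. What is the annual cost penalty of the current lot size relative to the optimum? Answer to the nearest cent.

Annual demand D = 30.8 × 300 = 9,240.
EOQ = √(2DS/H) = √(2 × 9,240 × 122 / 36.8) ≈ 247.52.
Cost at Q* = (D/Q*)S + (Q*/2)H = √(2DSH) ≈ €9,108.67.
Cost at Q = 140: (9,240/140)×122 + (140/2)×36.8 = €8,052.00 + €2,576.00 = €10,628.00.
Excess = €10,628.00 − €9,108.67 = €1,519.33.

Extra cost ≈ €1,519.33 per year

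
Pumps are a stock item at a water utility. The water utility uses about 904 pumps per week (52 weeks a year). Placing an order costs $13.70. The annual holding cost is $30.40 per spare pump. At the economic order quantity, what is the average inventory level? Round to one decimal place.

Annual demand D = 904 × 52 = 47,008.
Q* = √(2DS/H) = √(2 × 47,008 × 13.7 / 30.4) ≈ 205.84.
Average inventory = Q*/2 ≈ 205.84 / 2 = 102.919.

Average inventory ≈ 102.9 pumps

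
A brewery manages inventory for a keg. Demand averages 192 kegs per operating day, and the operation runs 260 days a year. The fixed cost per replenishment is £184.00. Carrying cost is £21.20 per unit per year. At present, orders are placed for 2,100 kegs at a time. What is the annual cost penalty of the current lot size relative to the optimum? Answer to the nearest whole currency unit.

Extra cost ≈ £6,899 per year

Annual demand D = 192 × 260 = 49,920.
EOQ = √(2DS/H) = √(2 × 49,920 × 184 / 21.2) ≈ 930.88.
Cost at Q* = (D/Q*)S + (Q*/2)H = √(2DSH) ≈ £19,734.64.
Cost at Q = 2,100: (49,920/2,100)×184 + (2,100/2)×21.2 = £4,373.94 + £22,260.00 = £26,633.94.
Excess = £26,633.94 − £19,734.64 = £6,899.31.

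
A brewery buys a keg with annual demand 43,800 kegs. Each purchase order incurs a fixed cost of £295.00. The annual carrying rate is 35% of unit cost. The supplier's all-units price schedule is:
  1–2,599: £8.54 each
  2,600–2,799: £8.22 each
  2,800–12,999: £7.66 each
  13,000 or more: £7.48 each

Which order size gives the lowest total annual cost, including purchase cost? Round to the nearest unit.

Q* ≈ 3,105 kegs

Holding cost per unit per year at price C is H = 0.35·C.
For each price level, check whether its EOQ is feasible; otherwise the best quantity at that price is the breakpoint.
Tier 1 (£8.54): EOQ = 2940.4 exceeds tier's upper bound 2599, so this tier is dominated.
Tier 2 (£8.22): EOQ = 2997.0 exceeds tier's upper bound 2799, so this tier is dominated.
EOQ at £7.66 = 3104.7 (feasible in tier 3): TC = 43,800×£7.66 + (43,800/3104.7)×295 + (3104.7/2)×0.35×£7.66 = £343,831.61.
EOQ at £7.48 = 3141.8 < 13000, so use break Q=13000: TC = 43,800×£7.48 + (43,800/13000.0)×295 + (13000.0/2)×0.35×£7.48 = £345,634.92.
Lowest total cost is £343,831.61 at Q = 3104.7.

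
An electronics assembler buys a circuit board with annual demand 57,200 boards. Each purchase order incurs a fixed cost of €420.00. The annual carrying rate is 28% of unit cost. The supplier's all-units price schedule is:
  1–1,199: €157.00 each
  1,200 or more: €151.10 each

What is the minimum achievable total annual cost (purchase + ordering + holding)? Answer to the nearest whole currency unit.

Holding cost per unit per year at price C is H = 0.28·C.
Candidates are each tier's EOQ (if it falls in that tier) and each price-break quantity.
EOQ at €157.00 = 1045.5 (feasible in tier 1): TC = 57,200×€157.00 + (57,200/1045.5)×420 + (1045.5/2)×0.28×€157.00 = €9,026,358.57.
EOQ at €151.10 = 1065.7 < 1200, so use break Q=1200: TC = 57,200×€151.10 + (57,200/1200.0)×420 + (1200.0/2)×0.28×€151.10 = €8,688,324.80.
Lowest total cost among the candidates is at Q = 1200.0.

TC* ≈ €8,688,325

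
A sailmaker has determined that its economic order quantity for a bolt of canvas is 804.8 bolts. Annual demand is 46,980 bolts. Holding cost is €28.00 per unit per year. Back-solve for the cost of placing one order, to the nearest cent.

S ≈ €193.01

Invert the EOQ relation Q*² = 2DS/H.
From Q* = √(2DS/H): S = Q*²H / (2D) = 804.8² × 28 / (2 × 46,980) = 193.0150.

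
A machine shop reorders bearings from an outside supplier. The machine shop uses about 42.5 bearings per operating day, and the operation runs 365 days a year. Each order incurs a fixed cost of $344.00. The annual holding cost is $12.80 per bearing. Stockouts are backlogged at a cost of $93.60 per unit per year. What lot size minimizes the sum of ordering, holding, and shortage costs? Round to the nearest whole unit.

Annual demand D = 42.5 × 365 = 15,512.5.
With planned backorders, Q* = √(2DS/H) · √((H+B)/B).
√(2DS/H) = √(2 × 15,512.5 × 344 / 12.8) = 913.125.
√((H+B)/B) = √((12.8+93.6)/93.6) = 1.0662.
Q* ≈ 973.561.

Q* ≈ 974 bearings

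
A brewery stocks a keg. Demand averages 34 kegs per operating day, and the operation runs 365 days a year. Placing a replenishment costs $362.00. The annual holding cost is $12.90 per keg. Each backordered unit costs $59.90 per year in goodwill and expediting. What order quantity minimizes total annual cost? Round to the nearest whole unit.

Annual demand D = 34 × 365 = 12,410.
With planned backorders, Q* = √(2DS/H) · √((H+B)/B).
√(2DS/H) = √(2 × 12,410 × 362 / 12.9) = 834.565.
√((H+B)/B) = √((12.9+59.9)/59.9) = 1.1024.
Q* ≈ 920.052.

Q* ≈ 920 kegs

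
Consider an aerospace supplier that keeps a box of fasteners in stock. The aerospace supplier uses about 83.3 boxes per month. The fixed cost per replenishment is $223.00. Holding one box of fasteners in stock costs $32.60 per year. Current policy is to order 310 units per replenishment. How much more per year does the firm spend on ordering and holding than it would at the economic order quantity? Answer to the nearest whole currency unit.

Extra cost ≈ $1,960 per year

Annual demand D = 83.3 × 12 = 999.6.
EOQ = √(2DS/H) = √(2 × 999.6 × 223 / 32.6) ≈ 116.94.
Cost at Q* = (D/Q*)S + (Q*/2)H = √(2DSH) ≈ $3,812.32.
Cost at Q = 310: (999.6/310)×223 + (310/2)×32.6 = $719.07 + $5,053.00 = $5,772.07.
Excess = $5,772.07 − $3,812.32 = $1,959.75.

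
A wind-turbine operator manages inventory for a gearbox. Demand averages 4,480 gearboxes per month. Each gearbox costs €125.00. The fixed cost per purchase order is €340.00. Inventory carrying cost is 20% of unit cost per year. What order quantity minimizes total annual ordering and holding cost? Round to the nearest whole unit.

Annual demand D = 4,480 × 12 = 53,760.
Holding cost H = 0.20 × €125.00 = €25.0000 per unit per year.
EOQ = √(2DS / H) = √(2 × 53,760 × 340 / 25).
= √(36,556,800 / 25) = √1,462,272 ≈ 1209.244.

Q* ≈ 1,209 gearboxes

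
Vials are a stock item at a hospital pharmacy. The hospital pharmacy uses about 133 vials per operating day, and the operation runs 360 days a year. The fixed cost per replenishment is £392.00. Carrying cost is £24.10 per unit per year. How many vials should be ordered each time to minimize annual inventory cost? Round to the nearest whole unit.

Annual demand D = 133 × 360 = 47,880.
EOQ = √(2DS / H) = √(2 × 47,880 × 392 / 24.1).
= √(37,537,920 / 24.1) = √1,557,590.0415 ≈ 1248.034.

Q* ≈ 1,248 vials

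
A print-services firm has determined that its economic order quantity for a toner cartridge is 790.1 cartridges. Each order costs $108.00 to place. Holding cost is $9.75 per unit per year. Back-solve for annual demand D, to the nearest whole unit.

D ≈ 28,178 cartridges per year

Squaring Q* = √(2DS/H) gives Q*² = 2DS/H.
From Q* = √(2DS/H): D = Q*²H / (2S) = 790.1² × 9.75 / (2 × 108) = 28178.313.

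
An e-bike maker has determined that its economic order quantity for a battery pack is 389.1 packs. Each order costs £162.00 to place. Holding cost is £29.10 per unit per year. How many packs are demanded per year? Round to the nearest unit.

D ≈ 13,598 packs per year

The basic EOQ model gives Q* = √(2DS/H); rearrange for the unknown.
From Q* = √(2DS/H): D = Q*²H / (2S) = 389.1² × 29.1 / (2 × 162) = 13597.856.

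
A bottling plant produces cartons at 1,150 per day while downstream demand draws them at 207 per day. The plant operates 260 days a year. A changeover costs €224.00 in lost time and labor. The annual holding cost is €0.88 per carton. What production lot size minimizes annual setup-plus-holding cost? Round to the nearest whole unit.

Q* ≈ 5,780 cartons

Annual demand D = 207 × 260 = 53,820.
Production build-up factor (1 − d/p) = 1 − 207/1,150 = 0.8200.
Q* = √(2DS / (H(1 − d/p))) = √(2 × 53,820 × 224 / (0.88 × 0.8200)).
= √(24,111,360 / 0.7216) ≈ 5780.463.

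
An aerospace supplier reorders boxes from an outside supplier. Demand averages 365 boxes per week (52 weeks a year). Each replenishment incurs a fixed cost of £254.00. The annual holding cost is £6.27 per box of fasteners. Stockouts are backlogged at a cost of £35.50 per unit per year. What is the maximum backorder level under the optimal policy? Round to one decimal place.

S* ≈ 201.9 boxes

Annual demand D = 365 × 52 = 18,980.
With planned backorders, Q* = √(2DS/H) · √((H+B)/B).
√(2DS/H) = √(2 × 18,980 × 254 / 6.27) = 1240.070.
√((H+B)/B) = √((6.27+35.5)/35.5) = 1.0847.
Q* ≈ 1345.130.
S* = Q* · H/(H+B) = 1345.130 × 6.27/41.77 ≈ 201.914.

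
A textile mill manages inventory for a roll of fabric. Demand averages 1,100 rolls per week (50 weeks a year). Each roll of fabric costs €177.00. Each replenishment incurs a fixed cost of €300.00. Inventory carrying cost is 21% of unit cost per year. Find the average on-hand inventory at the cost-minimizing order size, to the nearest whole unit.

Annual demand D = 1,100 × 50 = 55,000.
Holding cost H = 0.21 × €177.00 = €37.1700 per unit per year.
The optimal lot size = √(2DS/H) = √(2 × 55,000 × 300 / 37.17) ≈ 942.24.
Average inventory = Q*/2 ≈ 942.24 / 2 = 471.119.

Average inventory ≈ 471 rolls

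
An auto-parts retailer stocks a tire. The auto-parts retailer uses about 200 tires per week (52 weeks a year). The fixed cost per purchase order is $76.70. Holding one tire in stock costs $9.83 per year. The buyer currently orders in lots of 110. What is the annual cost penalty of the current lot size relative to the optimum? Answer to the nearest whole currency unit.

Annual demand D = 200 × 52 = 10,400.
EOQ = √(2DS/H) = √(2 × 10,400 × 76.7 / 9.83) ≈ 402.86.
Cost at Q* = (D/Q*)S + (Q*/2)H = √(2DSH) ≈ $3,960.10.
Cost at Q = 110: (10,400/110)×76.7 + (110/2)×9.83 = $7,251.64 + $540.65 = $7,792.29.
Excess = $7,792.29 − $3,960.10 = $3,832.19.

Extra cost ≈ $3,832 per year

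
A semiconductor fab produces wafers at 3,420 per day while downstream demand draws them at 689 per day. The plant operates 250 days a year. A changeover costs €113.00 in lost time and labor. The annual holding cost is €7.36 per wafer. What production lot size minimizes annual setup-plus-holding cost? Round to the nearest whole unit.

Q* ≈ 2,574 wafers

Annual demand D = 689 × 250 = 172,250.
Production build-up factor (1 − d/p) = 1 − 689/3,420 = 0.7985.
Q* = √(2DS / (H(1 − d/p))) = √(2 × 172,250 × 113 / (7.36 × 0.7985)).
= √(38,928,500 / 5.8772) ≈ 2573.636.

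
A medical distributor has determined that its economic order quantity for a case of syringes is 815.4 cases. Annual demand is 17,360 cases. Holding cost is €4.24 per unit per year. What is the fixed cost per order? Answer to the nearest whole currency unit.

S ≈ €81

Invert the EOQ relation Q*² = 2DS/H.
From Q* = √(2DS/H): S = Q*²H / (2D) = 815.4² × 4.24 / (2 × 17,360) = 81.1947.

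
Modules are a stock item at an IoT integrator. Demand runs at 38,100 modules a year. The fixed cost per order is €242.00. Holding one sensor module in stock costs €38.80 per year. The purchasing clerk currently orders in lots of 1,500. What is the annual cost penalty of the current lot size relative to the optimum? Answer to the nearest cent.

Extra cost ≈ €8,498.20 per year

EOQ = √(2DS/H) = √(2 × 38,100 × 242 / 38.8) ≈ 689.40.
Cost at Q* = (D/Q*)S + (Q*/2)H = √(2DSH) ≈ €26,748.60.
Cost at Q = 1,500: (38,100/1,500)×242 + (1,500/2)×38.8 = €6,146.80 + €29,100.00 = €35,246.80.
Excess = €35,246.80 − €26,748.60 = €8,498.20.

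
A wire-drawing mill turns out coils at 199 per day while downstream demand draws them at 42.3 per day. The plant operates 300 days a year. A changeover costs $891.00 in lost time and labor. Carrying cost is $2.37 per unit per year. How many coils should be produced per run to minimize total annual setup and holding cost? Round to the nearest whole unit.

Annual demand D = 42.3 × 300 = 12,690.
Production build-up factor (1 − d/p) = 1 − 42.3/199 = 0.7874.
Q* = √(2DS / (H(1 − d/p))) = √(2 × 12,690 × 891 / (2.37 × 0.7874)).
= √(22,613,580 / 1.8662) ≈ 3480.988.

Q* ≈ 3,481 coils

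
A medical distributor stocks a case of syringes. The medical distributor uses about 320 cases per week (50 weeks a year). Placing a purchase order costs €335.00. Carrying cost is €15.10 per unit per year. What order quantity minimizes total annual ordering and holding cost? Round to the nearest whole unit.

Annual demand D = 320 × 50 = 16,000.
EOQ = √(2DS / H) = √(2 × 16,000 × 335 / 15.1).
= √(10,720,000 / 15.1) = √709,933.7748 ≈ 842.576.

Q* ≈ 843 cases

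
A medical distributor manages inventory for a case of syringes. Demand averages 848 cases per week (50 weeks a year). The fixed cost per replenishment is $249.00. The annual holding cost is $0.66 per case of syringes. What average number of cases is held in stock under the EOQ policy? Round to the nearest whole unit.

Annual demand D = 848 × 50 = 42,400.
Q* = √(2DS/H) = √(2 × 42,400 × 249 / 0.66) ≈ 5656.21.
Average inventory = Q*/2 ≈ 5656.21 / 2 = 2828.106.

Average inventory ≈ 2,828 cases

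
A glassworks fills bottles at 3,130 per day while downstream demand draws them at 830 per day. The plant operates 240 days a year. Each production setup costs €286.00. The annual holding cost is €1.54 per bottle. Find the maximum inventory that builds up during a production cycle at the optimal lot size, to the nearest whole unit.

Annual demand D = 830 × 240 = 199,200.
Production build-up factor (1 − d/p) = 1 − 830/3,130 = 0.7348.
Q* = √(2DS / (H(1 − d/p))) = √(2 × 199,200 × 286 / (1.54 × 0.7348)).
= √(113,942,400 / 1.1316) ≈ 10034.381.
Maximum inventory = Q*(1 − d/p) = 10034.381 × 0.7348 ≈ 7373.507.

I_max ≈ 7,374 bottles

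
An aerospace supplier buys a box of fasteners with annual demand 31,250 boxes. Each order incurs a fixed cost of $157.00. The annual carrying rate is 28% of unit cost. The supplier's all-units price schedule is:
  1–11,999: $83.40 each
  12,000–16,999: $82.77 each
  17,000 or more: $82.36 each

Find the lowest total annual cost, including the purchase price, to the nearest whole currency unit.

TC* ≈ $2,621,387

Holding cost per unit per year at price C is H = 0.28·C.
Evaluate total cost at each tier's feasible EOQ or, if the EOQ is below the tier, at the tier's minimum quantity.
EOQ at $83.40 = 648.2 (feasible in tier 1): TC = 31,250×$83.40 + (31,250/648.2)×157 + (648.2/2)×0.28×$83.40 = $2,621,387.42.
EOQ at $82.77 = 650.7 < 12000, so use break Q=12000: TC = 31,250×$82.77 + (31,250/12000.0)×157 + (12000.0/2)×0.28×$82.77 = $2,726,024.95.
EOQ at $82.36 = 652.3 < 17000, so use break Q=17000: TC = 31,250×$82.36 + (31,250/17000.0)×157 + (17000.0/2)×0.28×$82.36 = $2,770,055.40.
Lowest total cost among the candidates is at Q = 648.2.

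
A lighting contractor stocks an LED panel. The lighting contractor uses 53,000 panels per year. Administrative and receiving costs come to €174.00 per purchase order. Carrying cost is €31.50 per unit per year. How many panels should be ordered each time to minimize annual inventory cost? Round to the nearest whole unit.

EOQ = √(2DS / H) = √(2 × 53,000 × 174 / 31.5).
= √(18,444,000 / 31.5) = √585,523.8095 ≈ 765.195.

Q* ≈ 765 panels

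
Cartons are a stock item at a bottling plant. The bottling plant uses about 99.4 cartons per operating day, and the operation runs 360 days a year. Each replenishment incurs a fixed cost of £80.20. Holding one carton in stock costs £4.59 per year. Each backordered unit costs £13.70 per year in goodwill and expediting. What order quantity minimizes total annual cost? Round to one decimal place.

Q* ≈ 1,292.1 cartons

Annual demand D = 99.4 × 360 = 35,784.
With planned backorders, Q* = √(2DS/H) · √((H+B)/B).
√(2DS/H) = √(2 × 35,784 × 80.2 / 4.59) = 1118.254.
√((H+B)/B) = √((4.59+13.7)/13.7) = 1.1554.
Q* ≈ 1292.072.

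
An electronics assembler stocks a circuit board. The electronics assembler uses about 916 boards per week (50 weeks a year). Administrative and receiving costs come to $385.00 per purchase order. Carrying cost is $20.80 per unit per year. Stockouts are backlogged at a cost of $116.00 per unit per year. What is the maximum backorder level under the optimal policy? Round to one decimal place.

S* ≈ 215.0 boards

Annual demand D = 916 × 50 = 45,800.
With planned backorders, Q* = √(2DS/H) · √((H+B)/B).
√(2DS/H) = √(2 × 45,800 × 385 / 20.8) = 1302.106.
√((H+B)/B) = √((20.8+116)/116) = 1.0860.
Q* ≈ 1414.036.
S* = Q* · H/(H+B) = 1414.036 × 20.8/136.8 ≈ 215.000.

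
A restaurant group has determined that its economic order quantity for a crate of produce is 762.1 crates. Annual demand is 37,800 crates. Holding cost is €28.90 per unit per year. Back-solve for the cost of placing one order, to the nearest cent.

S ≈ €222.02

Squaring Q* = √(2DS/H) gives Q*² = 2DS/H.
From Q* = √(2DS/H): S = Q*²H / (2D) = 762.1² × 28.9 / (2 × 37,800) = 222.0240.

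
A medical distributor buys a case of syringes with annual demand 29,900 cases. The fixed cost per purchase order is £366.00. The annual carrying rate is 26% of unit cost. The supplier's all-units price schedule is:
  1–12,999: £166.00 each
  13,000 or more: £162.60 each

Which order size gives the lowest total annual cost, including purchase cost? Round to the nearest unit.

Holding cost per unit per year at price C is H = 0.26·C.
For each price level, check whether its EOQ is feasible; otherwise the best quantity at that price is the breakpoint.
EOQ at £166.00 = 712.1 (feasible in tier 1): TC = 29,900×£166.00 + (29,900/712.1)×366 + (712.1/2)×0.26×£166.00 = £4,994,134.90.
EOQ at £162.60 = 719.5 < 13000, so use break Q=13000: TC = 29,900×£162.60 + (29,900/13000.0)×366 + (13000.0/2)×0.26×£162.60 = £5,137,375.80.
Lowest total cost is £4,994,134.90 at Q = 712.1.

Q* ≈ 712 cases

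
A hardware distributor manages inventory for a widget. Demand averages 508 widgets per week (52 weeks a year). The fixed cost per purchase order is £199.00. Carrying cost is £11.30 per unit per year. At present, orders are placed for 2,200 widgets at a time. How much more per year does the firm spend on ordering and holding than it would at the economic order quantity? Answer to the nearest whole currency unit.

Annual demand D = 508 × 52 = 26,416.
EOQ = √(2DS/H) = √(2 × 26,416 × 199 / 11.3) ≈ 964.57.
Cost at Q* = (D/Q*)S + (Q*/2)H = √(2DSH) ≈ £10,899.69.
Cost at Q = 2,200: (26,416/2,200)×199 + (2,200/2)×11.3 = £2,389.45 + £12,430.00 = £14,819.45.
Excess = £14,819.45 − £10,899.69 = £3,919.75.

Extra cost ≈ £3,920 per year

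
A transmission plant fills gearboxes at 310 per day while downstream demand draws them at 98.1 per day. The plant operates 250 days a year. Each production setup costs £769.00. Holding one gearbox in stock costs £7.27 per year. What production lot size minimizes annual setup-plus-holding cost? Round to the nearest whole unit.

Annual demand D = 98.1 × 250 = 24,525.
Production build-up factor (1 − d/p) = 1 − 98.1/310 = 0.6835.
Q* = √(2DS / (H(1 − d/p))) = √(2 × 24,525 × 769 / (7.27 × 0.6835)).
= √(37,719,450 / 4.9694) ≈ 2755.059.

Q* ≈ 2,755 gearboxes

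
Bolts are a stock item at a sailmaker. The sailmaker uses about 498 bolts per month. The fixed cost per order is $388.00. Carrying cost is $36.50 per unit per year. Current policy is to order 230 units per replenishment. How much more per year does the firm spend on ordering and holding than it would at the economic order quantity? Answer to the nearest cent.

Annual demand D = 498 × 12 = 5,976.
EOQ = √(2DS/H) = √(2 × 5,976 × 388 / 36.5) ≈ 356.44.
Cost at Q* = (D/Q*)S + (Q*/2)H = √(2DSH) ≈ $13,010.16.
Cost at Q = 230: (5,976/230)×388 + (230/2)×36.5 = $10,081.25 + $4,197.50 = $14,278.75.
Excess = $14,278.75 − $13,010.16 = $1,268.59.

Extra cost ≈ $1,268.59 per year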